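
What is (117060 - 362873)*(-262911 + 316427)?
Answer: -13154928508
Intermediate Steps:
(117060 - 362873)*(-262911 + 316427) = -245813*53516 = -13154928508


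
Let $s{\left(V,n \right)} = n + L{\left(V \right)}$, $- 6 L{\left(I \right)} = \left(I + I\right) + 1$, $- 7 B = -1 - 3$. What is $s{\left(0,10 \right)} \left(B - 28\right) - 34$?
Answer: $- \frac{2126}{7} \approx -303.71$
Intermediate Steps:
$B = \frac{4}{7}$ ($B = - \frac{-1 - 3}{7} = \left(- \frac{1}{7}\right) \left(-4\right) = \frac{4}{7} \approx 0.57143$)
$L{\left(I \right)} = - \frac{1}{6} - \frac{I}{3}$ ($L{\left(I \right)} = - \frac{\left(I + I\right) + 1}{6} = - \frac{2 I + 1}{6} = - \frac{1 + 2 I}{6} = - \frac{1}{6} - \frac{I}{3}$)
$s{\left(V,n \right)} = - \frac{1}{6} + n - \frac{V}{3}$ ($s{\left(V,n \right)} = n - \left(\frac{1}{6} + \frac{V}{3}\right) = - \frac{1}{6} + n - \frac{V}{3}$)
$s{\left(0,10 \right)} \left(B - 28\right) - 34 = \left(- \frac{1}{6} + 10 - 0\right) \left(\frac{4}{7} - 28\right) - 34 = \left(- \frac{1}{6} + 10 + 0\right) \left(- \frac{192}{7}\right) - 34 = \frac{59}{6} \left(- \frac{192}{7}\right) - 34 = - \frac{1888}{7} - 34 = - \frac{2126}{7}$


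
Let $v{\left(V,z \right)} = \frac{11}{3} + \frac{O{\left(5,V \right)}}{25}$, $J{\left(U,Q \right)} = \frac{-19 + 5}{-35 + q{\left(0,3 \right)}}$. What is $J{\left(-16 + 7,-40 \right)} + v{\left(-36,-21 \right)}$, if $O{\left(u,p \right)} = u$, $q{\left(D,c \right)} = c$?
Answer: $\frac{1033}{240} \approx 4.3042$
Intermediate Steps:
$J{\left(U,Q \right)} = \frac{7}{16}$ ($J{\left(U,Q \right)} = \frac{-19 + 5}{-35 + 3} = - \frac{14}{-32} = \left(-14\right) \left(- \frac{1}{32}\right) = \frac{7}{16}$)
$v{\left(V,z \right)} = \frac{58}{15}$ ($v{\left(V,z \right)} = \frac{11}{3} + \frac{5}{25} = 11 \cdot \frac{1}{3} + 5 \cdot \frac{1}{25} = \frac{11}{3} + \frac{1}{5} = \frac{58}{15}$)
$J{\left(-16 + 7,-40 \right)} + v{\left(-36,-21 \right)} = \frac{7}{16} + \frac{58}{15} = \frac{1033}{240}$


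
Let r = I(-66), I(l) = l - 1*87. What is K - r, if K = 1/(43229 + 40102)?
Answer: 12749644/83331 ≈ 153.00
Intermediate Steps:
I(l) = -87 + l (I(l) = l - 87 = -87 + l)
r = -153 (r = -87 - 66 = -153)
K = 1/83331 ≈ 1.2000e-5
K - r = 1/83331 - 1*(-153) = 1/83331 + 153 = 12749644/83331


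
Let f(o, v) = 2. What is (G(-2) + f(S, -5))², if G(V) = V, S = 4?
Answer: 0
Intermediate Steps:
(G(-2) + f(S, -5))² = (-2 + 2)² = 0² = 0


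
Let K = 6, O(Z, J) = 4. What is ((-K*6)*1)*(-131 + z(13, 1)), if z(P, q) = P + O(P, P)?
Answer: 4104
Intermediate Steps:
z(P, q) = 4 + P (z(P, q) = P + 4 = 4 + P)
((-K*6)*1)*(-131 + z(13, 1)) = ((-1*6*6)*1)*(-131 + (4 + 13)) = (-6*6*1)*(-131 + 17) = -36*1*(-114) = -36*(-114) = 4104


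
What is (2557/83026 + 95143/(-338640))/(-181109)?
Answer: 3516720119/2546023497812880 ≈ 1.3813e-6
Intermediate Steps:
(2557/83026 + 95143/(-338640))/(-181109) = (2557*(1/83026) + 95143*(-1/338640))*(-1/181109) = (2557/83026 - 95143/338640)*(-1/181109) = -3516720119/14057962320*(-1/181109) = 3516720119/2546023497812880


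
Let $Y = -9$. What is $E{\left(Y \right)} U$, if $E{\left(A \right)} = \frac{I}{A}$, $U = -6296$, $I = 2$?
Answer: $\frac{12592}{9} \approx 1399.1$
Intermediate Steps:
$E{\left(A \right)} = \frac{2}{A}$
$E{\left(Y \right)} U = \frac{2}{-9} \left(-6296\right) = 2 \left(- \frac{1}{9}\right) \left(-6296\right) = \left(- \frac{2}{9}\right) \left(-6296\right) = \frac{12592}{9}$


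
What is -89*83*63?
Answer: -465381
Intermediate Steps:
-89*83*63 = -7387*63 = -465381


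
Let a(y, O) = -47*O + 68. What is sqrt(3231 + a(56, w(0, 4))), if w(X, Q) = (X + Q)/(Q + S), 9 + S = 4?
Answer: sqrt(3487) ≈ 59.051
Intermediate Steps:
S = -5 (S = -9 + 4 = -5)
w(X, Q) = (Q + X)/(-5 + Q) (w(X, Q) = (X + Q)/(Q - 5) = (Q + X)/(-5 + Q))
a(y, O) = 68 - 47*O
sqrt(3231 + a(56, w(0, 4))) = sqrt(3231 + (68 - 47*(4 + 0)/(-5 + 4))) = sqrt(3231 + (68 - 47*4/(-1))) = sqrt(3231 + (68 - (-47)*4)) = sqrt(3231 + (68 - 47*(-4))) = sqrt(3231 + (68 + 188)) = sqrt(3231 + 256) = sqrt(3487)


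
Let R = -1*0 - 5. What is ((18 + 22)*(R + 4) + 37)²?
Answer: 9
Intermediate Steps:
R = -5 (R = 0 - 5 = -5)
((18 + 22)*(R + 4) + 37)² = ((18 + 22)*(-5 + 4) + 37)² = (40*(-1) + 37)² = (-40 + 37)² = (-3)² = 9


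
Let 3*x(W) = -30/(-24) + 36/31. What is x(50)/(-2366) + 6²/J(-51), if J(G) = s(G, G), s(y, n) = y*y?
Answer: 264169/19566456 ≈ 0.013501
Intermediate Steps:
x(W) = 299/372 (x(W) = (-30/(-24) + 36/31)/3 = (-30*(-1/24) + 36*(1/31))/3 = (5/4 + 36/31)/3 = (⅓)*(299/124) = 299/372)
s(y, n) = y²
J(G) = G²
x(50)/(-2366) + 6²/J(-51) = (299/372)/(-2366) + 6²/((-51)²) = (299/372)*(-1/2366) + 36/2601 = -23/67704 + 36*(1/2601) = -23/67704 + 4/289 = 264169/19566456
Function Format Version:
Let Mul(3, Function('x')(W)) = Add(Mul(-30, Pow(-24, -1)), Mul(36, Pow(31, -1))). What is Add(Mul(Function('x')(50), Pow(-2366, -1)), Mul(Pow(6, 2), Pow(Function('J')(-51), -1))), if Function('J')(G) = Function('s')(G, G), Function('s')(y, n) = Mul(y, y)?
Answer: Rational(264169, 19566456) ≈ 0.013501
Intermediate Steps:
Function('x')(W) = Rational(299, 372) (Function('x')(W) = Mul(Rational(1, 3), Add(Mul(-30, Pow(-24, -1)), Mul(36, Pow(31, -1)))) = Mul(Rational(1, 3), Add(Mul(-30, Rational(-1, 24)), Mul(36, Rational(1, 31)))) = Mul(Rational(1, 3), Add(Rational(5, 4), Rational(36, 31))) = Mul(Rational(1, 3), Rational(299, 124)) = Rational(299, 372))
Function('s')(y, n) = Pow(y, 2)
Function('J')(G) = Pow(G, 2)
Add(Mul(Function('x')(50), Pow(-2366, -1)), Mul(Pow(6, 2), Pow(Function('J')(-51), -1))) = Add(Mul(Rational(299, 372), Pow(-2366, -1)), Mul(Pow(6, 2), Pow(Pow(-51, 2), -1))) = Add(Mul(Rational(299, 372), Rational(-1, 2366)), Mul(36, Pow(2601, -1))) = Add(Rational(-23, 67704), Mul(36, Rational(1, 2601))) = Add(Rational(-23, 67704), Rational(4, 289)) = Rational(264169, 19566456)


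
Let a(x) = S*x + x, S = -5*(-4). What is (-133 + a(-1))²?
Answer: 23716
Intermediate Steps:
S = 20
a(x) = 21*x (a(x) = 20*x + x = 21*x)
(-133 + a(-1))² = (-133 + 21*(-1))² = (-133 - 21)² = (-154)² = 23716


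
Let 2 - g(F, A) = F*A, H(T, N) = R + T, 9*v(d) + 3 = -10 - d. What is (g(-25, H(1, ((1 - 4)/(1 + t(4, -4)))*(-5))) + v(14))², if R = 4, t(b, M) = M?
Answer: 15376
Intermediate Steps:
v(d) = -13/9 - d/9 (v(d) = -⅓ + (-10 - d)/9 = -⅓ + (-10/9 - d/9) = -13/9 - d/9)
H(T, N) = 4 + T
g(F, A) = 2 - A*F (g(F, A) = 2 - F*A = 2 - A*F)
(g(-25, H(1, ((1 - 4)/(1 + t(4, -4)))*(-5))) + v(14))² = ((2 - 1*(4 + 1)*(-25)) + (-13/9 - ⅑*14))² = ((2 - 1*5*(-25)) + (-13/9 - 14/9))² = ((2 + 125) - 3)² = (127 - 3)² = 124² = 15376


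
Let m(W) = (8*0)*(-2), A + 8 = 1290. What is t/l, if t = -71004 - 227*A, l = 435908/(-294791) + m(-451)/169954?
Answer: 53359824119/217954 ≈ 2.4482e+5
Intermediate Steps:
A = 1282 (A = -8 + 1290 = 1282)
m(W) = 0 (m(W) = 0*(-2) = 0)
l = -435908/294791 (l = 435908/(-294791) + 0/169954 = 435908*(-1/294791) + 0*(1/169954) = -435908/294791 + 0 = -435908/294791 ≈ -1.4787)
t = -362018 (t = -71004 - 227*1282 = -71004 - 1*291014 = -71004 - 291014 = -362018)
t/l = -362018/(-435908/294791) = -362018*(-294791/435908) = 53359824119/217954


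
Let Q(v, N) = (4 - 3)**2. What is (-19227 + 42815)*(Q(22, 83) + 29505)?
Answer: 695987528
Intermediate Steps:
Q(v, N) = 1 (Q(v, N) = 1**2 = 1)
(-19227 + 42815)*(Q(22, 83) + 29505) = (-19227 + 42815)*(1 + 29505) = 23588*29506 = 695987528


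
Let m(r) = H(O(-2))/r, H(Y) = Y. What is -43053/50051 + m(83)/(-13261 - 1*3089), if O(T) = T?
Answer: -29212486774/33960854775 ≈ -0.86018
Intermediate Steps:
m(r) = -2/r
-43053/50051 + m(83)/(-13261 - 1*3089) = -43053/50051 + (-2/83)/(-13261 - 1*3089) = -43053*1/50051 + (-2*1/83)/(-13261 - 3089) = -43053/50051 - 2/83/(-16350) = -43053/50051 - 2/83*(-1/16350) = -43053/50051 + 1/678525 = -29212486774/33960854775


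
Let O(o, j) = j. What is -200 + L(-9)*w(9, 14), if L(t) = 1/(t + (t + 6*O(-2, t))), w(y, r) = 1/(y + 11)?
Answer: -288001/1440 ≈ -200.00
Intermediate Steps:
w(y, r) = 1/(11 + y)
L(t) = 1/(8*t) (L(t) = 1/(t + (t + 6*t)) = 1/(t + 7*t) = 1/(8*t))
-200 + L(-9)*w(9, 14) = -200 + ((1/8)/(-9))/(11 + 9) = -200 + ((1/8)*(-1/9))/20 = -200 - 1/72*1/20 = -200 - 1/1440 = -288001/1440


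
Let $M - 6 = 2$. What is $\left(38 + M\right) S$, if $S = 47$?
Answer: $2162$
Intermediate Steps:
$M = 8$ ($M = 6 + 2 = 8$)
$\left(38 + M\right) S = \left(38 + 8\right) 47 = 46 \cdot 47 = 2162$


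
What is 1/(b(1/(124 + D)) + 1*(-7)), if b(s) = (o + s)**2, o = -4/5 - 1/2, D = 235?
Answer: -12888100/68529051 ≈ -0.18807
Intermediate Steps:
o = -13/10 (o = -4*1/5 - 1*1/2 = -4/5 - 1/2 = -13/10 ≈ -1.3000)
b(s) = (-13/10 + s)**2
1/(b(1/(124 + D)) + 1*(-7)) = 1/((-13 + 10/(124 + 235))**2/100 + 1*(-7)) = 1/((-13 + 10/359)**2/100 - 7) = 1/((-4657/359)**2/100 - 7) = 1/((1/100)*(21687649/128881) - 7) = 1/(21687649/12888100 - 7) = 1/(-68529051/12888100) = -12888100/68529051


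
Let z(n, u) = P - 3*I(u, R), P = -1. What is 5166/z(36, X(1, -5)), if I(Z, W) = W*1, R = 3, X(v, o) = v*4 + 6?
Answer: -2583/5 ≈ -516.60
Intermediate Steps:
X(v, o) = 6 + 4*v (X(v, o) = 4*v + 6 = 6 + 4*v)
I(Z, W) = W
z(n, u) = -10 (z(n, u) = -1 - 3*3 = -1 - 9 = -10)
5166/z(36, X(1, -5)) = 5166/(-10) = 5166*(-⅒) = -2583/5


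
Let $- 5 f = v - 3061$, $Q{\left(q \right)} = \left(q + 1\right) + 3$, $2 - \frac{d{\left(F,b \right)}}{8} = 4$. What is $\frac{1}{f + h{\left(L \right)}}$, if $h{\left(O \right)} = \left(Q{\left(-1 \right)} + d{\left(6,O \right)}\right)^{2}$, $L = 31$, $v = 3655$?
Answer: $\frac{5}{251} \approx 0.01992$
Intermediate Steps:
$d{\left(F,b \right)} = -16$ ($d{\left(F,b \right)} = 16 - 32 = -16$)
$Q{\left(q \right)} = 4 + q$ ($Q{\left(q \right)} = \left(1 + q\right) + 3 = 4 + q$)
$f = - \frac{594}{5}$ ($f = - \frac{3655 - 3061}{5} = \left(- \frac{1}{5}\right) 594 = - \frac{594}{5} \approx -118.8$)
$h{\left(O \right)} = 169$ ($h{\left(O \right)} = \left(\left(4 - 1\right) - 16\right)^{2} = \left(3 - 16\right)^{2} = \left(-13\right)^{2} = 169$)
$\frac{1}{f + h{\left(L \right)}} = \frac{1}{- \frac{594}{5} + 169} = \frac{1}{\frac{251}{5}} = \frac{5}{251}$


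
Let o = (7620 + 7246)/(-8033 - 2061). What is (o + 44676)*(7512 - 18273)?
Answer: -2426307839979/5047 ≈ -4.8074e+8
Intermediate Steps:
o = -7433/5047 (o = 14866/(-10094) = 14866*(-1/10094) = -7433/5047 ≈ -1.4728)
(o + 44676)*(7512 - 18273) = (-7433/5047 + 44676)*(7512 - 18273) = (225472339/5047)*(-10761) = -2426307839979/5047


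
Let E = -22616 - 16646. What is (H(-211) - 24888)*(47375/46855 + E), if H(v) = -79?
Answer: 9185726989009/9371 ≈ 9.8023e+8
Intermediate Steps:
E = -39262
(H(-211) - 24888)*(47375/46855 + E) = (-79 - 24888)*(47375/46855 - 39262) = -24967*(47375*(1/46855) - 39262) = -24967*(9475/9371 - 39262) = -24967*(-367914727/9371) = 9185726989009/9371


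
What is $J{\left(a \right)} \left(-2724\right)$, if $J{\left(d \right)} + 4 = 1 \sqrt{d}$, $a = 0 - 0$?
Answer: $10896$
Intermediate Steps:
$a = 0$ ($a = 0 + 0 = 0$)
$J{\left(d \right)} = -4 + \sqrt{d}$ ($J{\left(d \right)} = -4 + 1 \sqrt{d} = -4 + \sqrt{d}$)
$J{\left(a \right)} \left(-2724\right) = \left(-4 + \sqrt{0}\right) \left(-2724\right) = \left(-4 + 0\right) \left(-2724\right) = \left(-4\right) \left(-2724\right) = 10896$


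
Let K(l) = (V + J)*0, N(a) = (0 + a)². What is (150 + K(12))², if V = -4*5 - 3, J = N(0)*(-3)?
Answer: 22500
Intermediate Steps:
N(a) = a²
J = 0 (J = 0²*(-3) = 0*(-3) = 0)
V = -23 (V = -20 - 3 = -23)
K(l) = 0 (K(l) = (-23 + 0)*0 = -23*0 = 0)
(150 + K(12))² = (150 + 0)² = 150² = 22500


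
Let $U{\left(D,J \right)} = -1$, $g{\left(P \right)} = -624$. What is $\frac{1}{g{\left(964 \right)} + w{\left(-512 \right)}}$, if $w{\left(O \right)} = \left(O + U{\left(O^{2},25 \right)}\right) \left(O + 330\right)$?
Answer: $\frac{1}{92742} \approx 1.0783 \cdot 10^{-5}$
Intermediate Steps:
$w{\left(O \right)} = \left(-1 + O\right) \left(330 + O\right)$ ($w{\left(O \right)} = \left(O - 1\right) \left(O + 330\right) = \left(-1 + O\right) \left(330 + O\right)$)
$\frac{1}{g{\left(964 \right)} + w{\left(-512 \right)}} = \frac{1}{-624 + \left(-330 + \left(-512\right)^{2} + 329 \left(-512\right)\right)} = \frac{1}{-624 - -93366} = \frac{1}{-624 + 93366} = \frac{1}{92742}$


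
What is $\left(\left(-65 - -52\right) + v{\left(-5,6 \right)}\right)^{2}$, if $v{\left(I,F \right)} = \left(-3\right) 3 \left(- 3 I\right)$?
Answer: $21904$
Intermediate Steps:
$v{\left(I,F \right)} = 27 I$ ($v{\left(I,F \right)} = - 9 \left(- 3 I\right) = 27 I$)
$\left(\left(-65 - -52\right) + v{\left(-5,6 \right)}\right)^{2} = \left(\left(-65 - -52\right) + 27 \left(-5\right)\right)^{2} = \left(\left(-65 + 52\right) - 135\right)^{2} = \left(-13 - 135\right)^{2} = \left(-148\right)^{2} = 21904$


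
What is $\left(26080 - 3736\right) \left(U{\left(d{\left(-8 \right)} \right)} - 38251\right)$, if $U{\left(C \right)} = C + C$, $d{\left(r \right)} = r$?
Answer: $-855037848$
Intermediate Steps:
$U{\left(C \right)} = 2 C$
$\left(26080 - 3736\right) \left(U{\left(d{\left(-8 \right)} \right)} - 38251\right) = \left(26080 - 3736\right) \left(2 \left(-8\right) - 38251\right) = 22344 \left(-16 - 38251\right) = 22344 \left(-38267\right) = -855037848$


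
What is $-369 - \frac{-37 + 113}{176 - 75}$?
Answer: $- \frac{37345}{101} \approx -369.75$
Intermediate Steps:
$-369 - \frac{-37 + 113}{176 - 75} = -369 - \frac{76}{101} = - \frac{37345}{101}$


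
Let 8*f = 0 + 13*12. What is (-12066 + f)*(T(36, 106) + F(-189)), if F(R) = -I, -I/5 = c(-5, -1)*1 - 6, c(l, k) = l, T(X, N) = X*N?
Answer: -90613773/2 ≈ -4.5307e+7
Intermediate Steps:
T(X, N) = N*X
f = 39/2 (f = (0 + 13*12)/8 = (0 + 156)/8 = (⅛)*156 = 39/2 ≈ 19.500)
I = 55 (I = -5*(-5*1 - 6) = -5*(-5 - 6) = -5*(-11) = 55)
F(R) = -55 (F(R) = -1*55 = -55)
(-12066 + f)*(T(36, 106) + F(-189)) = (-12066 + 39/2)*(106*36 - 55) = -24093*(3816 - 55)/2 = -24093/2*3761 = -90613773/2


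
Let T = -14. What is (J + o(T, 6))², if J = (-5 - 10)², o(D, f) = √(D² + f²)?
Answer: 50857 + 900*√58 ≈ 57711.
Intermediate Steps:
J = 225 (J = (-15)² = 225)
(J + o(T, 6))² = (225 + √((-14)² + 6²))² = (225 + √(196 + 36))² = (225 + √232)² = (225 + 2*√58)²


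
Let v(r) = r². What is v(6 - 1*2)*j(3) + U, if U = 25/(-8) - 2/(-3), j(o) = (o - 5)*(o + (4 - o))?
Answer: -3131/24 ≈ -130.46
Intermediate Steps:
j(o) = -20 + 4*o (j(o) = (-5 + o)*4 = -20 + 4*o)
U = -59/24 (U = 25*(-⅛) - 2*(-⅓) = -25/8 + ⅔ = -59/24 ≈ -2.4583)
v(6 - 1*2)*j(3) + U = (6 - 1*2)²*(-20 + 4*3) - 59/24 = (6 - 2)²*(-20 + 12) - 59/24 = 4²*(-8) - 59/24 = 16*(-8) - 59/24 = -128 - 59/24 = -3131/24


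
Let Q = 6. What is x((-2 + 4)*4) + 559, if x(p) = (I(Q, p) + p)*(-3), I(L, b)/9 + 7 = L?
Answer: 562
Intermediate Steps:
I(L, b) = -63 + 9*L
x(p) = 27 - 3*p (x(p) = ((-63 + 9*6) + p)*(-3) = ((-63 + 54) + p)*(-3) = (-9 + p)*(-3) = 27 - 3*p)
x((-2 + 4)*4) + 559 = (27 - 3*(-2 + 4)*4) + 559 = (27 - 6*4) + 559 = (27 - 3*8) + 559 = (27 - 24) + 559 = 3 + 559 = 562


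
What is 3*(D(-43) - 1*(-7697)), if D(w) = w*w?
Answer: 28638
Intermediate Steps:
D(w) = w²
3*(D(-43) - 1*(-7697)) = 3*((-43)² - 1*(-7697)) = 3*(1849 + 7697) = 3*9546 = 28638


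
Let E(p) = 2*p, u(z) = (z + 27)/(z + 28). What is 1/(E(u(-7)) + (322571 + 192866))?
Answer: 21/10824217 ≈ 1.9401e-6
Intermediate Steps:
u(z) = (27 + z)/(28 + z)
1/(E(u(-7)) + (322571 + 192866)) = 1/(2*((27 - 7)/(28 - 7)) + (322571 + 192866)) = 1/(2*(20/21) + 515437) = 1/(40/21 + 515437) = 1/(10824217/21) = 21/10824217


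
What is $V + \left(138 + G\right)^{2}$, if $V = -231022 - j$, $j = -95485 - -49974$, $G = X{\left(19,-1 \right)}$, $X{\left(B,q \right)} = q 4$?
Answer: $-167555$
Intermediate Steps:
$X{\left(B,q \right)} = 4 q$
$G = -4$ ($G = 4 \left(-1\right) = -4$)
$j = -45511$ ($j = -95485 + 49974 = -45511$)
$V = -185511$ ($V = -231022 - -45511 = -231022 + 45511 = -185511$)
$V + \left(138 + G\right)^{2} = -185511 + \left(138 - 4\right)^{2} = -185511 + 134^{2} = -185511 + 17956 = -167555$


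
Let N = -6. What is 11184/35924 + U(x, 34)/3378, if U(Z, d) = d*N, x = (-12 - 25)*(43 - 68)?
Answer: 1268794/5056303 ≈ 0.25093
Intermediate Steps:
x = 925 (x = -37*(-25) = 925)
U(Z, d) = -6*d (U(Z, d) = d*(-6) = -6*d)
11184/35924 + U(x, 34)/3378 = 11184/35924 - 6*34/3378 = 11184*(1/35924) - 204*1/3378 = 2796/8981 - 34/563 = 1268794/5056303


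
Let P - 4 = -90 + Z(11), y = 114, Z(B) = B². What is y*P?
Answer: 3990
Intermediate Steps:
P = 35 (P = 4 + (-90 + 11²) = 4 + (-90 + 121) = 4 + 31 = 35)
y*P = 114*35 = 3990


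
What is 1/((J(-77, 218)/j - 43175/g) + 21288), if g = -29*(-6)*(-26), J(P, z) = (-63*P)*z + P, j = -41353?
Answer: 14390844/306121637279 ≈ 4.7010e-5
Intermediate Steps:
J(P, z) = P - 63*P*z (J(P, z) = -63*P*z + P = P - 63*P*z)
g = -4524 (g = 174*(-26) = -4524)
1/((J(-77, 218)/j - 43175/g) + 21288) = 1/((-77*(1 - 63*218)/(-41353) - 43175/(-4524)) + 21288) = 1/((-77*(1 - 13734)*(-1/41353) - 43175*(-1/4524)) + 21288) = 1/((-77*(-13733)*(-1/41353) + 43175/4524) + 21288) = 1/((1057441*(-1/41353) + 43175/4524) + 21288) = 1/((-1057441/41353 + 43175/4524) + 21288) = 1/(-230649793/14390844 + 21288) = 1/(306121637279/14390844) = 14390844/306121637279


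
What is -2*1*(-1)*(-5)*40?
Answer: -400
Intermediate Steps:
-2*1*(-1)*(-5)*40 = -(-2)*(-5)*40 = -2*5*40 = -10*40 = -400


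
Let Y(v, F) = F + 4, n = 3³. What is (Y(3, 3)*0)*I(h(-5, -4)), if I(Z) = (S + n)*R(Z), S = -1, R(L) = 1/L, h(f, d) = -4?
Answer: 0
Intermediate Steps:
n = 27
Y(v, F) = 4 + F
I(Z) = 26/Z (I(Z) = (-1 + 27)/Z = 26/Z)
(Y(3, 3)*0)*I(h(-5, -4)) = ((4 + 3)*0)*(26/(-4)) = (7*0)*(26*(-¼)) = 0*(-13/2) = 0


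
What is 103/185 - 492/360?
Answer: -899/1110 ≈ -0.80991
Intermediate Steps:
103/185 - 492/360 = 103*(1/185) - 492*1/360 = 103/185 - 41/30 = -899/1110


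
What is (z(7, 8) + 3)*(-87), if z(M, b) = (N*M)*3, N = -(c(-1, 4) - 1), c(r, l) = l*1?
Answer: 5220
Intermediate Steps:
c(r, l) = l
N = -3 (N = -(4 - 1) = -1*3 = -3)
z(M, b) = -9*M (z(M, b) = -3*M*3 = -9*M)
(z(7, 8) + 3)*(-87) = (-9*7 + 3)*(-87) = (-63 + 3)*(-87) = -60*(-87) = 5220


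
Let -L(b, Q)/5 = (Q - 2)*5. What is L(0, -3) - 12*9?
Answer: 17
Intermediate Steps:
L(b, Q) = 50 - 25*Q (L(b, Q) = -5*(Q - 2)*5 = -5*(-2 + Q)*5 = -5*(-10 + 5*Q) = 50 - 25*Q)
L(0, -3) - 12*9 = (50 - 25*(-3)) - 12*9 = (50 + 75) - 108 = 125 - 108 = 17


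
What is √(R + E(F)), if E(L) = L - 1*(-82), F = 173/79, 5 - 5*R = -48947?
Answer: √1540682885/395 ≈ 99.371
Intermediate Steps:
R = 48952/5 (R = 1 - ⅕*(-48947) = 1 + 48947/5 = 48952/5 ≈ 9790.4)
F = 173/79 (F = 173*(1/79) = 173/79 ≈ 2.1899)
E(L) = 82 + L (E(L) = L + 82 = 82 + L)
√(R + E(F)) = √(48952/5 + (82 + 173/79)) = √(48952/5 + 6651/79) = √(3900463/395) = √1540682885/395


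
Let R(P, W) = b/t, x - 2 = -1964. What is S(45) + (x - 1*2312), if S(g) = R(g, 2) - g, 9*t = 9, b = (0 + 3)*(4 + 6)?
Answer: -4289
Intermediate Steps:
x = -1962 (x = 2 - 1964 = -1962)
b = 30 (b = 3*10 = 30)
t = 1 (t = (⅑)*9 = 1)
R(P, W) = 30 (R(P, W) = 30/1 = 30*1 = 30)
S(g) = 30 - g
S(45) + (x - 1*2312) = (30 - 1*45) + (-1962 - 1*2312) = (30 - 45) + (-1962 - 2312) = -15 - 4274 = -4289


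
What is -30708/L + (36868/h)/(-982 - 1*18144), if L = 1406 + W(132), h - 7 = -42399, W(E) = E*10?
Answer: -3112202518421/276276485324 ≈ -11.265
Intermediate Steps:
W(E) = 10*E
h = -42392 (h = 7 - 42399 = -42392)
L = 2726 (L = 1406 + 10*132 = 1406 + 1320 = 2726)
-30708/L + (36868/h)/(-982 - 1*18144) = -30708/2726 + (36868/(-42392))/(-982 - 1*18144) = -30708*1/2726 + (36868*(-1/42392))/(-982 - 18144) = -15354/1363 - 9217/10598/(-19126) = -15354/1363 - 9217/10598*(-1/19126) = -15354/1363 + 9217/202697348 = -3112202518421/276276485324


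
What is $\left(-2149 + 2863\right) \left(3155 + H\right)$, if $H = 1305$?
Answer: $3184440$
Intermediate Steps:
$\left(-2149 + 2863\right) \left(3155 + H\right) = \left(-2149 + 2863\right) \left(3155 + 1305\right) = 714 \cdot 4460 = 3184440$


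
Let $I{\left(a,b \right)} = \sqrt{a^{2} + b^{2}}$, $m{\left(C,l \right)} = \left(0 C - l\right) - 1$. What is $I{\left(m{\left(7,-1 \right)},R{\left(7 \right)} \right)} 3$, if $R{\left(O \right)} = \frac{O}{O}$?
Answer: $3$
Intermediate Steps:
$m{\left(C,l \right)} = -1 - l$ ($m{\left(C,l \right)} = \left(0 - l\right) - 1 = - l - 1 = -1 - l$)
$R{\left(O \right)} = 1$
$I{\left(m{\left(7,-1 \right)},R{\left(7 \right)} \right)} 3 = \sqrt{\left(-1 - -1\right)^{2} + 1^{2}} \cdot 3 = \sqrt{\left(-1 + 1\right)^{2} + 1} \cdot 3 = \sqrt{0^{2} + 1} \cdot 3 = \sqrt{0 + 1} \cdot 3 = \sqrt{1} \cdot 3 = 1 \cdot 3 = 3$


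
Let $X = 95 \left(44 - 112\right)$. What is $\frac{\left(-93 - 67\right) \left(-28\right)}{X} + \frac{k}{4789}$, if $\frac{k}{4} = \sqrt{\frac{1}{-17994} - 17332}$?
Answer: $- \frac{224}{323} + \frac{2 i \sqrt{5611824929946}}{43086633} \approx -0.6935 + 0.10996 i$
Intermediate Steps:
$X = -6460$ ($X = 95 \left(-68\right) = -6460$)
$k = \frac{2 i \sqrt{5611824929946}}{8997}$ ($k = 4 \sqrt{\frac{1}{-17994} - 17332} = 4 \sqrt{- \frac{1}{17994} - 17332} = 4 \sqrt{- \frac{311872009}{17994}} = 4 \frac{i \sqrt{5611824929946}}{17994} = \frac{2 i \sqrt{5611824929946}}{8997} \approx 526.6 i$)
$\frac{\left(-93 - 67\right) \left(-28\right)}{X} + \frac{k}{4789} = \frac{\left(-93 - 67\right) \left(-28\right)}{-6460} + \frac{\frac{2}{8997} i \sqrt{5611824929946}}{4789} = \left(-160\right) \left(-28\right) \left(- \frac{1}{6460}\right) + \frac{2 i \sqrt{5611824929946}}{8997} \cdot \frac{1}{4789} = 4480 \left(- \frac{1}{6460}\right) + \frac{2 i \sqrt{5611824929946}}{43086633} = - \frac{224}{323} + \frac{2 i \sqrt{5611824929946}}{43086633}$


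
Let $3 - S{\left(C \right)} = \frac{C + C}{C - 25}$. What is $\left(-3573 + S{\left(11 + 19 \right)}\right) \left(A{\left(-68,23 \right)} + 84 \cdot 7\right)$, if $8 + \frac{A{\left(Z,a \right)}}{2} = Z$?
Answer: $-1561752$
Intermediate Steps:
$A{\left(Z,a \right)} = -16 + 2 Z$
$S{\left(C \right)} = 3 - \frac{2 C}{-25 + C}$ ($S{\left(C \right)} = 3 - \frac{C + C}{C - 25} = 3 - \frac{2 C}{-25 + C}$)
$\left(-3573 + S{\left(11 + 19 \right)}\right) \left(A{\left(-68,23 \right)} + 84 \cdot 7\right) = \left(-3573 + \frac{-75 + \left(11 + 19\right)}{-25 + \left(11 + 19\right)}\right) \left(\left(-16 + 2 \left(-68\right)\right) + 84 \cdot 7\right) = \left(-3573 + \frac{-75 + 30}{-25 + 30}\right) \left(\left(-16 - 136\right) + 588\right) = \left(-3573 + \frac{1}{5} \left(-45\right)\right) \left(-152 + 588\right) = \left(-3573 + \frac{1}{5} \left(-45\right)\right) 436 = \left(-3573 - 9\right) 436 = \left(-3582\right) 436 = -1561752$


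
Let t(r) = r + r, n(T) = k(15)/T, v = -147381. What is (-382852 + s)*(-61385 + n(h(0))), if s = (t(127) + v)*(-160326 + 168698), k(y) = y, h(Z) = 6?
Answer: 75631225617720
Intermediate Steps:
n(T) = 15/T
t(r) = 2*r
s = -1231747244 (s = (2*127 - 147381)*(-160326 + 168698) = (254 - 147381)*8372 = -147127*8372 = -1231747244)
(-382852 + s)*(-61385 + n(h(0))) = (-382852 - 1231747244)*(-61385 + 15/6) = -1232130096*(-61385 + 15*(1/6)) = -1232130096*(-61385 + 5/2) = -1232130096*(-122765/2) = 75631225617720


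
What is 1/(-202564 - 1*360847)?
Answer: -1/563411 ≈ -1.7749e-6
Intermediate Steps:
1/(-202564 - 1*360847) = 1/(-202564 - 360847) = 1/(-563411) = -1/563411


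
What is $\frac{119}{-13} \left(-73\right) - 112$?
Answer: $\frac{7231}{13} \approx 556.23$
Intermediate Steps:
$\frac{119}{-13} \left(-73\right) - 112 = 119 \left(- \frac{1}{13}\right) \left(-73\right) - 112 = \left(- \frac{119}{13}\right) \left(-73\right) - 112 = \frac{8687}{13} - 112 = \frac{7231}{13}$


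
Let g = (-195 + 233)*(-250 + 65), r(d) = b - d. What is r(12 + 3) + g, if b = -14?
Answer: -7059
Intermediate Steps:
r(d) = -14 - d
g = -7030 (g = 38*(-185) = -7030)
r(12 + 3) + g = (-14 - (12 + 3)) - 7030 = (-14 - 1*15) - 7030 = (-14 - 15) - 7030 = -29 - 7030 = -7059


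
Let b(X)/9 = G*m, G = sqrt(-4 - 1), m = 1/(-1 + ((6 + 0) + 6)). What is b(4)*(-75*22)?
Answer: -1350*I*sqrt(5) ≈ -3018.7*I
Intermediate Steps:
m = 1/11 (m = 1/(-1 + (6 + 6)) = 1/(-1 + 12) = 1/11 ≈ 0.090909)
G = I*sqrt(5) (G = sqrt(-5) = I*sqrt(5) ≈ 2.2361*I)
b(X) = 9*I*sqrt(5)/11 (b(X) = 9*((I*sqrt(5))*(1/11)) = 9*(I*sqrt(5)/11) = 9*I*sqrt(5)/11)
b(4)*(-75*22) = (9*I*sqrt(5)/11)*(-75*22) = (9*I*sqrt(5)/11)*(-1650) = -1350*I*sqrt(5)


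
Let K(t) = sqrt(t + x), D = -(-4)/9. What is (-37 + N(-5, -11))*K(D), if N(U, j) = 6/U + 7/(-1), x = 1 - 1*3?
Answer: -226*I*sqrt(14)/15 ≈ -56.374*I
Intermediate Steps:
D = 4/9 (D = -(-4)/9 = -1*(-4/9) = 4/9 ≈ 0.44444)
x = -2 (x = 1 - 3 = -2)
N(U, j) = -7 + 6/U (N(U, j) = 6/U + 7*(-1) = 6/U - 7 = -7 + 6/U)
K(t) = sqrt(-2 + t) (K(t) = sqrt(t - 2) = sqrt(-2 + t))
(-37 + N(-5, -11))*K(D) = (-37 + (-7 + 6/(-5)))*sqrt(-2 + 4/9) = (-37 + (-7 + 6*(-1/5)))*sqrt(-14/9) = (-37 + (-7 - 6/5))*(I*sqrt(14)/3) = (-37 - 41/5)*(I*sqrt(14)/3) = -226*I*sqrt(14)/15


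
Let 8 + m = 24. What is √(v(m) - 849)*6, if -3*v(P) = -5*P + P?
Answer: 2*I*√7449 ≈ 172.62*I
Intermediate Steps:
m = 16 (m = -8 + 24 = 16)
v(P) = 4*P/3 (v(P) = -(-5*P + P)/3 = -(-4)*P/3 = 4*P/3)
√(v(m) - 849)*6 = √((4/3)*16 - 849)*6 = √(64/3 - 849)*6 = √(-2483/3)*6 = (I*√7449/3)*6 = 2*I*√7449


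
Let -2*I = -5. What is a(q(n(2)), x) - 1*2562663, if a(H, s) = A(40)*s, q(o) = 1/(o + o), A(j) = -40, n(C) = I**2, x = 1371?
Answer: -2617503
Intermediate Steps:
I = 5/2 (I = -1/2*(-5) = 5/2 ≈ 2.5000)
n(C) = 25/4 (n(C) = (5/2)**2 = 25/4)
q(o) = 1/(2*o)
a(H, s) = -40*s
a(q(n(2)), x) - 1*2562663 = -40*1371 - 1*2562663 = -54840 - 2562663 = -2617503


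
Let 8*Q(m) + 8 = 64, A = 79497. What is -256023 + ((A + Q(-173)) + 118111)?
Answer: -58408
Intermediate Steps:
Q(m) = 7 (Q(m) = -1 + (⅛)*64 = -1 + 8 = 7)
-256023 + ((A + Q(-173)) + 118111) = -256023 + ((79497 + 7) + 118111) = -256023 + (79504 + 118111) = -256023 + 197615 = -58408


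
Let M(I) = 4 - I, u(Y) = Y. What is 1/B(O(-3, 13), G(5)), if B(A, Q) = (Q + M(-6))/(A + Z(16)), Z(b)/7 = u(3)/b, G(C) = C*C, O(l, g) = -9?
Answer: -123/560 ≈ -0.21964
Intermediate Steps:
G(C) = C**2
Z(b) = 21/b (Z(b) = 7*(3/b) = 21/b)
B(A, Q) = (10 + Q)/(21/16 + A) (B(A, Q) = (Q + (4 - 1*(-6)))/(A + 21/16) = (Q + (4 + 6))/(A + 21*(1/16)) = (Q + 10)/(A + 21/16) = (10 + Q)/(21/16 + A))
1/B(O(-3, 13), G(5)) = 1/(16*(10 + 5**2)/(21 + 16*(-9))) = 1/(16*(10 + 25)/(21 - 144)) = 1/(16*35/(-123)) = 1/(16*(-1/123)*35) = 1/(-560/123) = -123/560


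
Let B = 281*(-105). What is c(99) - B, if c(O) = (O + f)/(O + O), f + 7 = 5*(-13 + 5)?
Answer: 2921021/99 ≈ 29505.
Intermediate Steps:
f = -47 (f = -7 + 5*(-13 + 5) = -7 + 5*(-8) = -7 - 40 = -47)
c(O) = (-47 + O)/(2*O) (c(O) = (O - 47)/(O + O) = (-47 + O)/((2*O)) = (-47 + O)*(1/(2*O)) = (-47 + O)/(2*O))
B = -29505
c(99) - B = (½)*(-47 + 99)/99 - 1*(-29505) = (½)*(1/99)*52 + 29505 = 26/99 + 29505 = 2921021/99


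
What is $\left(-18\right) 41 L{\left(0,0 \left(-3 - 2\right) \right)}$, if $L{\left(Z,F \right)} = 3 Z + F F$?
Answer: $0$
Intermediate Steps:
$L{\left(Z,F \right)} = F^{2} + 3 Z$ ($L{\left(Z,F \right)} = 3 Z + F^{2} = F^{2} + 3 Z$)
$\left(-18\right) 41 L{\left(0,0 \left(-3 - 2\right) \right)} = \left(-18\right) 41 \left(\left(0 \left(-3 - 2\right)\right)^{2} + 3 \cdot 0\right) = - 738 \left(\left(0 \left(-5\right)\right)^{2} + 0\right) = - 738 \left(0^{2} + 0\right) = - 738 \left(0 + 0\right) = \left(-738\right) 0 = 0$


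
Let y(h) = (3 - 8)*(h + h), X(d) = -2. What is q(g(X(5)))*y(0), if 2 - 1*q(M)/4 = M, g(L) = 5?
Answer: 0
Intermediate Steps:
y(h) = -10*h
q(M) = 8 - 4*M
q(g(X(5)))*y(0) = (8 - 4*5)*(-10*0) = (8 - 20)*0 = -12*0 = 0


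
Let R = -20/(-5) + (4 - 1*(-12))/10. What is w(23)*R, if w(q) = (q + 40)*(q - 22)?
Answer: 1764/5 ≈ 352.80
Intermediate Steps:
R = 28/5 (R = -20*(-⅕) + (4 + 12)*(⅒) = 4 + 16*(⅒) = 4 + 8/5 = 28/5 ≈ 5.6000)
w(q) = (-22 + q)*(40 + q) (w(q) = (40 + q)*(-22 + q) = (-22 + q)*(40 + q))
w(23)*R = (-880 + 23² + 18*23)*(28/5) = (-880 + 529 + 414)*(28/5) = 63*(28/5) = 1764/5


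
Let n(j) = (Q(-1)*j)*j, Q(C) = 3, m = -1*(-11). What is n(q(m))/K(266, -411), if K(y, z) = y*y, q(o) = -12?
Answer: 108/17689 ≈ 0.0061055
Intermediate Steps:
m = 11
K(y, z) = y**2
n(j) = 3*j**2 (n(j) = (3*j)*j = 3*j**2)
n(q(m))/K(266, -411) = (3*(-12)**2)/(266**2) = (3*144)/70756 = 432*(1/70756) = 108/17689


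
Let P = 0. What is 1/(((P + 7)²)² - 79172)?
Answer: -1/76771 ≈ -1.3026e-5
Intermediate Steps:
1/(((P + 7)²)² - 79172) = 1/(((0 + 7)²)² - 79172) = 1/((7²)² - 79172) = 1/(49² - 79172) = 1/(2401 - 79172) = 1/(-76771) = -1/76771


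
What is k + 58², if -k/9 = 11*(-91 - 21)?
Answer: 14452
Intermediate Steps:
k = 11088 (k = -99*(-91 - 21) = -99*(-112) = -9*(-1232) = 11088)
k + 58² = 11088 + 58² = 11088 + 3364 = 14452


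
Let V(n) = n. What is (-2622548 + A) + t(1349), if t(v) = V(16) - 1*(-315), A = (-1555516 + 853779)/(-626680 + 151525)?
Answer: -1245958816898/475155 ≈ -2.6222e+6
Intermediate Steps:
A = 701737/475155 (A = -701737/(-475155) = -701737*(-1/475155) = 701737/475155 ≈ 1.4769)
t(v) = 331 (t(v) = 16 - 1*(-315) = 16 + 315 = 331)
(-2622548 + A) + t(1349) = (-2622548 + 701737/475155) + 331 = -1246116093203/475155 + 331 = -1245958816898/475155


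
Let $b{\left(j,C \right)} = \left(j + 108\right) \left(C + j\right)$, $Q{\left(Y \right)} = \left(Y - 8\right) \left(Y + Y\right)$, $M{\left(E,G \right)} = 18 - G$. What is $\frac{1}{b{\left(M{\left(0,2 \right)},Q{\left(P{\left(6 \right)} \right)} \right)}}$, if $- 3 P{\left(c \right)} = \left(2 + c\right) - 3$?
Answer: $\frac{9}{53816} \approx 0.00016724$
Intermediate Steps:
$P{\left(c \right)} = \frac{1}{3} - \frac{c}{3}$ ($P{\left(c \right)} = - \frac{\left(2 + c\right) - 3}{3} = - \frac{-1 + c}{3} = \frac{1}{3} - \frac{c}{3}$)
$Q{\left(Y \right)} = 2 Y \left(-8 + Y\right)$ ($Q{\left(Y \right)} = \left(-8 + Y\right) 2 Y = 2 Y \left(-8 + Y\right)$)
$b{\left(j,C \right)} = \left(108 + j\right) \left(C + j\right)$
$\frac{1}{b{\left(M{\left(0,2 \right)},Q{\left(P{\left(6 \right)} \right)} \right)}} = \frac{1}{\left(18 - 2\right)^{2} + 108 \cdot 2 \left(\frac{1}{3} - 2\right) \left(-8 + \left(\frac{1}{3} - 2\right)\right) + 108 \left(18 - 2\right) + 2 \left(\frac{1}{3} - 2\right) \left(-8 + \left(\frac{1}{3} - 2\right)\right) \left(18 - 2\right)} = \frac{1}{16^{2} + 108 \cdot 2 \left(- \frac{5}{3}\right) \left(-8 - \frac{5}{3}\right) + 108 \cdot 16 + 2 \left(- \frac{5}{3}\right) \left(-8 - \frac{5}{3}\right) 16} = \frac{1}{256 + 108 \cdot 2 \left(- \frac{5}{3}\right) \left(- \frac{29}{3}\right) + 1728 + 2 \left(- \frac{5}{3}\right) \left(- \frac{29}{3}\right) 16} = \frac{1}{256 + 108 \cdot \frac{290}{9} + 1728 + \frac{290}{9} \cdot 16} = \frac{1}{256 + 3480 + 1728 + \frac{4640}{9}} = \frac{1}{\frac{53816}{9}} = \frac{9}{53816}$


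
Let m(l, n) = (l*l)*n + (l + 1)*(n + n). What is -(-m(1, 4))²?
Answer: -400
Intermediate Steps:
m(l, n) = n*l² + 2*n*(1 + l) (m(l, n) = l²*n + (1 + l)*(2*n) = n*l² + 2*n*(1 + l))
-(-m(1, 4))² = -(-4*(2 + 1² + 2*1))² = -(-4*(2 + 1 + 2))² = -(-4*5)² = -(-1*20)² = -1*(-20)² = -1*400 = -400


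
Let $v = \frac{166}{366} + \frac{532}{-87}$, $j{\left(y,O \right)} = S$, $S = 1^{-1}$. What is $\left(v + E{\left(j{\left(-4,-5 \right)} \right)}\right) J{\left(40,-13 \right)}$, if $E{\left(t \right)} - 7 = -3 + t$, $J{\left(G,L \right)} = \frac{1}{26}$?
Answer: $- \frac{45}{1769} \approx -0.025438$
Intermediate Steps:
$J{\left(G,L \right)} = \frac{1}{26}$
$S = 1$
$j{\left(y,O \right)} = 1$
$E{\left(t \right)} = 4 + t$ ($E{\left(t \right)} = 7 + \left(-3 + t\right) = 4 + t$)
$v = - \frac{10015}{1769}$ ($v = 166 \cdot \frac{1}{366} + 532 \left(- \frac{1}{87}\right) = \frac{83}{183} - \frac{532}{87} = - \frac{10015}{1769} \approx -5.6614$)
$\left(v + E{\left(j{\left(-4,-5 \right)} \right)}\right) J{\left(40,-13 \right)} = \left(- \frac{10015}{1769} + \left(4 + 1\right)\right) \frac{1}{26} = \left(- \frac{10015}{1769} + 5\right) \frac{1}{26} = \left(- \frac{1170}{1769}\right) \frac{1}{26} = - \frac{45}{1769}$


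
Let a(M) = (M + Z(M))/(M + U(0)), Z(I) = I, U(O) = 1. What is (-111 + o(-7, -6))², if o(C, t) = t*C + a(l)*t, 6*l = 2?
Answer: 5184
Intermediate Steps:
l = ⅓ (l = (⅙)*2 = ⅓ ≈ 0.33333)
a(M) = 2*M/(1 + M) (a(M) = (M + M)/(M + 1) = (2*M)/(1 + M) = 2*M/(1 + M))
o(C, t) = t/2 + C*t (o(C, t) = t*C + (2*(⅓)/(1 + ⅓))*t = C*t + (2*(⅓)/(4/3))*t = C*t + (2*(⅓)*(¾))*t = C*t + t/2 = t/2 + C*t)
(-111 + o(-7, -6))² = (-111 - 6*(½ - 7))² = (-111 - 6*(-13/2))² = (-111 + 39)² = (-72)² = 5184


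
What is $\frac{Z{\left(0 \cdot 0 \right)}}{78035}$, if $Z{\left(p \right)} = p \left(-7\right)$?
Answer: $0$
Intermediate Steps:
$Z{\left(p \right)} = - 7 p$
$\frac{Z{\left(0 \cdot 0 \right)}}{78035} = \frac{\left(-7\right) 0 \cdot 0}{78035} = \left(-7\right) 0 \cdot \frac{1}{78035} = 0 \cdot \frac{1}{78035} = 0$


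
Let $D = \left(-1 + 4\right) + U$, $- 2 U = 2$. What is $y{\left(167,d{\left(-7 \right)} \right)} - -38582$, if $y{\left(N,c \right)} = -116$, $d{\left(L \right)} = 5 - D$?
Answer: $38466$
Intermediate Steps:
$U = -1$ ($U = \left(- \frac{1}{2}\right) 2 = -1$)
$D = 2$ ($D = \left(-1 + 4\right) - 1 = 3 - 1 = 2$)
$d{\left(L \right)} = 3$ ($d{\left(L \right)} = 5 - 2 = 3$)
$y{\left(167,d{\left(-7 \right)} \right)} - -38582 = -116 - -38582 = -116 + 38582 = 38466$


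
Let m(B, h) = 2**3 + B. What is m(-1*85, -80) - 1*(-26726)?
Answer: 26649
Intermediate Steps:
m(B, h) = 8 + B
m(-1*85, -80) - 1*(-26726) = (8 - 1*85) - 1*(-26726) = (8 - 85) + 26726 = -77 + 26726 = 26649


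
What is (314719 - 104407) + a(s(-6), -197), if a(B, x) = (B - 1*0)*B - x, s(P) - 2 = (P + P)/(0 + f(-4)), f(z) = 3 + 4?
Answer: 10314945/49 ≈ 2.1051e+5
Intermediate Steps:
f(z) = 7
s(P) = 2 + 2*P/7 (s(P) = 2 + (P + P)/(0 + 7) = 2 + (2*P)/7 = 2 + (2*P)*(1/7) = 2 + 2*P/7)
a(B, x) = B**2 - x (a(B, x) = (B + 0)*B - x = B*B - x = B**2 - x)
(314719 - 104407) + a(s(-6), -197) = (314719 - 104407) + ((2 + (2/7)*(-6))**2 - 1*(-197)) = 210312 + ((2 - 12/7)**2 + 197) = 210312 + ((2/7)**2 + 197) = 210312 + (4/49 + 197) = 210312 + 9657/49 = 10314945/49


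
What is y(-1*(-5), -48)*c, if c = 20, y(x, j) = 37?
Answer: 740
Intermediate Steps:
y(-1*(-5), -48)*c = 37*20 = 740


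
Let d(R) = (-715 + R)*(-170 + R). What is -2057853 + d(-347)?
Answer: -1508799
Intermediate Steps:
-2057853 + d(-347) = -2057853 + (121550 + (-347)² - 885*(-347)) = -2057853 + (121550 + 120409 + 307095) = -2057853 + 549054 = -1508799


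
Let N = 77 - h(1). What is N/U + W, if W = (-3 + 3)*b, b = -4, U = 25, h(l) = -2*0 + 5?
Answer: 72/25 ≈ 2.8800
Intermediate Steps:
h(l) = 5 (h(l) = 0 + 5 = 5)
W = 0 (W = (-3 + 3)*(-4) = 0*(-4) = 0)
N = 72 (N = 77 - 1*5 = 77 - 5 = 72)
N/U + W = 72/25 + 0 = 72/25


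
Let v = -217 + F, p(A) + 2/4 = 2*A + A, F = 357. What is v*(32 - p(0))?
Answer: 4550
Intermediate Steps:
p(A) = -1/2 + 3*A (p(A) = -1/2 + (2*A + A) = -1/2 + 3*A)
v = 140 (v = -217 + 357 = 140)
v*(32 - p(0)) = 140*(32 - (-1/2 + 3*0)) = 140*(32 - (-1/2 + 0)) = 140*(32 - 1*(-1/2)) = 140*(32 + 1/2) = 140*(65/2) = 4550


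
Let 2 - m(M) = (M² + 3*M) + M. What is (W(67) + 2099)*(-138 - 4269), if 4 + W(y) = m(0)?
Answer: -9241479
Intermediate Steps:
m(M) = 2 - M² - 4*M (m(M) = 2 - ((M² + 3*M) + M) = 2 - (M² + 4*M) = 2 + (-M² - 4*M) = 2 - M² - 4*M)
W(y) = -2 (W(y) = -4 + (2 - 1*0² - 4*0) = -4 + (2 - 1*0 + 0) = -4 + (2 + 0 + 0) = -4 + 2 = -2)
(W(67) + 2099)*(-138 - 4269) = (-2 + 2099)*(-138 - 4269) = 2097*(-4407) = -9241479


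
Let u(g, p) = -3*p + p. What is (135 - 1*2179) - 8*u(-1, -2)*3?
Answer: -2140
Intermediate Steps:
u(g, p) = -2*p
(135 - 1*2179) - 8*u(-1, -2)*3 = (135 - 1*2179) - 8*(-2*(-2))*3 = (135 - 2179) - 8*4*3 = -2044 - 32*3 = -2044 - 1*96 = -2044 - 96 = -2140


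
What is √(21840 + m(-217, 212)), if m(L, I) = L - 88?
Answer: √21535 ≈ 146.75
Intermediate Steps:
m(L, I) = -88 + L
√(21840 + m(-217, 212)) = √(21840 + (-88 - 217)) = √(21840 - 305) = √21535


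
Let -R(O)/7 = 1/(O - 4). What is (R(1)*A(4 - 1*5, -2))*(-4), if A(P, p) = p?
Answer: 56/3 ≈ 18.667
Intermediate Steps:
R(O) = -7/(-4 + O) (R(O) = -7/(O - 4) = -7/(-4 + O))
(R(1)*A(4 - 1*5, -2))*(-4) = (-7/(-4 + 1)*(-2))*(-4) = (-7/(-3)*(-2))*(-4) = (-7*(-⅓)*(-2))*(-4) = ((7/3)*(-2))*(-4) = -14/3*(-4) = 56/3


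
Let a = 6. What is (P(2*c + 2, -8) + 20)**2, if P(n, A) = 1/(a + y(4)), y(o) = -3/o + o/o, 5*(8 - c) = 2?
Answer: 254016/625 ≈ 406.43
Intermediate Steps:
c = 38/5 (c = 8 - 1/5*2 = 8 - 2/5 = 38/5 ≈ 7.6000)
y(o) = 1 - 3/o (y(o) = -3/o + 1 = 1 - 3/o)
P(n, A) = 4/25 (P(n, A) = 1/(6 + (-3 + 4)/4) = 1/(6 + (1/4)*1) = 1/(6 + 1/4) = 1/(25/4) = 4/25)
(P(2*c + 2, -8) + 20)**2 = (4/25 + 20)**2 = (504/25)**2 = 254016/625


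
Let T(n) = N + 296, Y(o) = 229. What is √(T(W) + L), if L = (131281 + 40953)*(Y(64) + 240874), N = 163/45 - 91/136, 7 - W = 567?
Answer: √43203790230751610/1020 ≈ 2.0378e+5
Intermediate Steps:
W = -560 (W = 7 - 1*567 = 7 - 567 = -560)
N = 18073/6120 (N = 163*(1/45) - 91*1/136 = 163/45 - 91/136 = 18073/6120 ≈ 2.9531)
T(n) = 1829593/6120 (T(n) = 18073/6120 + 296 = 1829593/6120)
L = 41526134102 (L = (131281 + 40953)*(229 + 240874) = 172234*241103 = 41526134102)
√(T(W) + L) = √(1829593/6120 + 41526134102) = √(254139942533833/6120) = √43203790230751610/1020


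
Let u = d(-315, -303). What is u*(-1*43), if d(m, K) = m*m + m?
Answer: -4253130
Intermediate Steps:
d(m, K) = m + m² (d(m, K) = m² + m = m + m²)
u = 98910 (u = -315*(1 - 315) = -315*(-314) = 98910)
u*(-1*43) = 98910*(-1*43) = 98910*(-43) = -4253130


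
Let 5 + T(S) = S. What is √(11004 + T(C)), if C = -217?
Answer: 3*√1198 ≈ 103.84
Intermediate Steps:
T(S) = -5 + S
√(11004 + T(C)) = √(11004 + (-5 - 217)) = √(11004 - 222) = √10782 = 3*√1198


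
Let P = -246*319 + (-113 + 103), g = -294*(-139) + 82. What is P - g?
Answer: -119432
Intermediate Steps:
g = 40948 (g = 40866 + 82 = 40948)
P = -78484 (P = -78474 - 10 = -78484)
P - g = -78484 - 1*40948 = -78484 - 40948 = -119432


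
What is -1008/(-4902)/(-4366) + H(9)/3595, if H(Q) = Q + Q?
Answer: 31801218/6411722045 ≈ 0.0049599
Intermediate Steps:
H(Q) = 2*Q
-1008/(-4902)/(-4366) + H(9)/3595 = -1008/(-4902)/(-4366) + (2*9)/3595 = -1008*(-1/4902)*(-1/4366) + 18*(1/3595) = (168/817)*(-1/4366) + 18/3595 = -84/1783511 + 18/3595 = 31801218/6411722045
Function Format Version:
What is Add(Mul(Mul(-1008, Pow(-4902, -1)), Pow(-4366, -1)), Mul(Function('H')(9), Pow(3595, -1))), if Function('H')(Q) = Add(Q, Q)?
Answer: Rational(31801218, 6411722045) ≈ 0.0049599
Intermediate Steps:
Function('H')(Q) = Mul(2, Q)
Add(Mul(Mul(-1008, Pow(-4902, -1)), Pow(-4366, -1)), Mul(Function('H')(9), Pow(3595, -1))) = Add(Mul(Mul(-1008, Pow(-4902, -1)), Pow(-4366, -1)), Mul(Mul(2, 9), Pow(3595, -1))) = Add(Mul(Mul(-1008, Rational(-1, 4902)), Rational(-1, 4366)), Mul(18, Rational(1, 3595))) = Add(Mul(Rational(168, 817), Rational(-1, 4366)), Rational(18, 3595)) = Add(Rational(-84, 1783511), Rational(18, 3595)) = Rational(31801218, 6411722045)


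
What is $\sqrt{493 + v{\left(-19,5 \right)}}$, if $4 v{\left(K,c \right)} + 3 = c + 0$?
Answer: $\frac{\sqrt{1974}}{2} \approx 22.215$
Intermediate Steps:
$v{\left(K,c \right)} = - \frac{3}{4} + \frac{c}{4}$ ($v{\left(K,c \right)} = - \frac{3}{4} + \frac{c + 0}{4} = - \frac{3}{4} + \frac{c}{4}$)
$\sqrt{493 + v{\left(-19,5 \right)}} = \sqrt{493 + \left(- \frac{3}{4} + \frac{1}{4} \cdot 5\right)} = \sqrt{493 + \left(- \frac{3}{4} + \frac{5}{4}\right)} = \sqrt{493 + \frac{1}{2}} = \sqrt{\frac{987}{2}} = \frac{\sqrt{1974}}{2}$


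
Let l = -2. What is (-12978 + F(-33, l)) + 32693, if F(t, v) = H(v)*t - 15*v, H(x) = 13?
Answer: 19316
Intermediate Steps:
F(t, v) = -15*v + 13*t (F(t, v) = 13*t - 15*v = -15*v + 13*t)
(-12978 + F(-33, l)) + 32693 = (-12978 + (-15*(-2) + 13*(-33))) + 32693 = (-12978 + (30 - 429)) + 32693 = (-12978 - 399) + 32693 = -13377 + 32693 = 19316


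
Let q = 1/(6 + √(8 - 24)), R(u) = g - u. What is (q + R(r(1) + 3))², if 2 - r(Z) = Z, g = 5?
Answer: 837/676 - 29*I/169 ≈ 1.2382 - 0.1716*I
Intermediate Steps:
r(Z) = 2 - Z
R(u) = 5 - u
q = (6 - 4*I)/52 (q = 1/(6 + √(-16)) = 1/(6 + 4*I) = (6 - 4*I)/52 ≈ 0.11538 - 0.076923*I)
(q + R(r(1) + 3))² = ((3/26 - I/13) + (5 - ((2 - 1*1) + 3)))² = ((3/26 - I/13) + (5 - ((2 - 1) + 3)))² = ((3/26 - I/13) + (5 - (1 + 3)))² = ((3/26 - I/13) + (5 - 1*4))² = ((3/26 - I/13) + (5 - 4))² = ((3/26 - I/13) + 1)² = (29/26 - I/13)²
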